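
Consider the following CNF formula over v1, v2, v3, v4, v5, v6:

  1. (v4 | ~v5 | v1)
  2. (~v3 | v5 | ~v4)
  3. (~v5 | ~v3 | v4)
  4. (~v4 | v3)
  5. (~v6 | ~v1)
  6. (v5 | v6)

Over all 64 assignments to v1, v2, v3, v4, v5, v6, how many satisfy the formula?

12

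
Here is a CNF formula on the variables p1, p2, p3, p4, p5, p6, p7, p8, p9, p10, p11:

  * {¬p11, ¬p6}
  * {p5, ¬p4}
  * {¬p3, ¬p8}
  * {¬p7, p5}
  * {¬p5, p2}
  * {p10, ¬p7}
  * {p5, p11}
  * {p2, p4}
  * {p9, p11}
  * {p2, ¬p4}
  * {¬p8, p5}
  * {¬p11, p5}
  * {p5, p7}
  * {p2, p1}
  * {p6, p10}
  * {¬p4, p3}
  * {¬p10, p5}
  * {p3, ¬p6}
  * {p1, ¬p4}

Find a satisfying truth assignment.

p1=True, p2=True, p3=False, p4=False, p5=True, p6=False, p7=True, p8=True, p9=False, p10=True, p11=True

Pure literal: p1 appears only positively; assign p1 = True.
Pure literal: p2 appears only positively; assign p2 = True.
Try p3 = False.
  then p4 is forced to False.
  then p6 is forced to False.
  then p10 is forced to True.
  then p5 is forced to True.
Set p9 = False and propagate.
  then p11 is forced to True.
p7, p8 are now unconstrained; take p7 = True, p8 = True.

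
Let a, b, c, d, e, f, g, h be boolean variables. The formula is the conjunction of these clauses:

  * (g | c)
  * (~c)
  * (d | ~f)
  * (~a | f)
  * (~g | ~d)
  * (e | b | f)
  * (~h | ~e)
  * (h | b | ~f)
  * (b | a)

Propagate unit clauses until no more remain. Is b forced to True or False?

Unit clause (~c) sets c = False.
From (c | g) and c = False: g = True.
(~d | ~g) with g = True leaves only ~d, so d = False.
From (d | ~f) and d = False: f = False.
(~a | f) with f = False leaves only ~a, so a = False.
In (a | b), a is now false; b must hold, so b = True.

True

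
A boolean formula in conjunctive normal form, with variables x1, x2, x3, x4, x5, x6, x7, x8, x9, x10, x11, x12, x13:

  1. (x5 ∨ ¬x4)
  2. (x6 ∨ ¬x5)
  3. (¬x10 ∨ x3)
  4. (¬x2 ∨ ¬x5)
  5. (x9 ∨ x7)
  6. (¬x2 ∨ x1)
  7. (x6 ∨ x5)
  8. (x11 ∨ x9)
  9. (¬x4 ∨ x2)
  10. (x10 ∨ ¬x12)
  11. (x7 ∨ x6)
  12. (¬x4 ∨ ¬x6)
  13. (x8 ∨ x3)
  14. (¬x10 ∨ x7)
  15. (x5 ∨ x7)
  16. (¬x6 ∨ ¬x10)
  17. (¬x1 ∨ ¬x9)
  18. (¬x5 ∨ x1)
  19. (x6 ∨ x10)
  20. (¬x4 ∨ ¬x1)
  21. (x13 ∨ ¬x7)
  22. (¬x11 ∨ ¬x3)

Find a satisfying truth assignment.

x1=F, x2=F, x3=T, x4=F, x5=F, x6=T, x7=T, x8=F, x9=T, x10=F, x11=F, x12=F, x13=T

x4 occurs only negated in the remaining clauses — set x4 = False.
Pure literal: x12 appears only negated; assign x12 = False.
Try x1 = False.
  then x2 is forced to False.
  then x5 is forced to False.
  then x6 is forced to True.
  then x7 is forced to True.
  then x10 is forced to False.
  then x13 is forced to True.
Set x3 = True and propagate.
  then x11 is forced to False.
  then x9 is forced to True.
x8 is now unconstrained; take x8 = False.
Check each clause:
  1. (¬x4 ∨ x5) — ¬x4 is true.
  2. (x6 ∨ ¬x5) — ¬x5 is true.
  3. (x3 ∨ ¬x10) — x3 is true.
  4. (¬x5 ∨ ¬x2) — ¬x5 is true.
  5. (x9 ∨ x7) — x9 is true.
  6. (¬x2 ∨ x1) — ¬x2 is true.
  7. (x5 ∨ x6) — x6 is true.
  8. (x9 ∨ x11) — x9 is true.
  9. (x2 ∨ ¬x4) — ¬x4 is true.
  10. (x10 ∨ ¬x12) — ¬x12 is true.
  11. (x7 ∨ x6) — x6 is true.
  12. (¬x4 ∨ ¬x6) — ¬x4 is true.
  13. (x3 ∨ x8) — x3 is true.
  14. (¬x10 ∨ x7) — ¬x10 is true.
  15. (x5 ∨ x7) — x7 is true.
  16. (¬x6 ∨ ¬x10) — ¬x10 is true.
  17. (¬x1 ∨ ¬x9) — ¬x1 is true.
  18. (x1 ∨ ¬x5) — ¬x5 is true.
  19. (x6 ∨ x10) — x6 is true.
  20. (¬x4 ∨ ¬x1) — ¬x4 is true.
  21. (¬x7 ∨ x13) — x13 is true.
  22. (¬x3 ∨ ¬x11) — ¬x11 is true.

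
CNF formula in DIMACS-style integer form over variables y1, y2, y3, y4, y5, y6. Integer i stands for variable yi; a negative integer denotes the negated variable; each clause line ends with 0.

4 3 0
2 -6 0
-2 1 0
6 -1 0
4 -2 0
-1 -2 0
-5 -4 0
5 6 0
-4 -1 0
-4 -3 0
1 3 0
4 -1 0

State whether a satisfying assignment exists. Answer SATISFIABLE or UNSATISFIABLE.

SATISFIABLE

Set y1 = False and propagate.
  then y2 is forced to False.
  then y6 is forced to False.
  then y5 is forced to True.
  then y4 is forced to False.
  then y3 is forced to True.
Every clause has at least one true literal under this assignment.
So y1=False, y2=False, y3=True, y4=False, y5=True, y6=False is a satisfying assignment.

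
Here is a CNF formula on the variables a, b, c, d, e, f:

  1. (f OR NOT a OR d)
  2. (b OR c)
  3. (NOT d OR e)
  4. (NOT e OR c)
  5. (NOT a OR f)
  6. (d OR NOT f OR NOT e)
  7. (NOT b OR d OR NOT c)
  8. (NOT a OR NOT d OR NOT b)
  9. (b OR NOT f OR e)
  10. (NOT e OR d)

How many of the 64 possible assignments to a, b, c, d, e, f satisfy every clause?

9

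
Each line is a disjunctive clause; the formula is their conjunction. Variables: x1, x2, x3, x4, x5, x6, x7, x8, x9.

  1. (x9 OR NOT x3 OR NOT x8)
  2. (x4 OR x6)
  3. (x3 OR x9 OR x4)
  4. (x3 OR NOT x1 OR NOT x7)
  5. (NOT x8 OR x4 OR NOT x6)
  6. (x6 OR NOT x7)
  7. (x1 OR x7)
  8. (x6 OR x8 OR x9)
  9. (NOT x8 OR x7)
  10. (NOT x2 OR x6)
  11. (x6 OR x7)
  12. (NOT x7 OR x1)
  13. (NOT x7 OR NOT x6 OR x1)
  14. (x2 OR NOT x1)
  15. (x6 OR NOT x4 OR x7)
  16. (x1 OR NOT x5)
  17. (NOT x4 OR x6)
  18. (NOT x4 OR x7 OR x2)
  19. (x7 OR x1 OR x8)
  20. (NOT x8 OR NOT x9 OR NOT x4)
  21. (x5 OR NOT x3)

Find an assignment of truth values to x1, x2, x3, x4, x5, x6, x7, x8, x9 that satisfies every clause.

Branch on x1: take x1 = True.
  then x2 is forced to True.
  then x6 is forced to True.
For the remaining variables, x3 = False, x4 = True, x5 = True, x7 = False, x8 = False, x9 = False works.
Every clause has at least one true literal under this assignment.

x1=True  x2=True  x3=False  x4=True  x5=True  x6=True  x7=False  x8=False  x9=False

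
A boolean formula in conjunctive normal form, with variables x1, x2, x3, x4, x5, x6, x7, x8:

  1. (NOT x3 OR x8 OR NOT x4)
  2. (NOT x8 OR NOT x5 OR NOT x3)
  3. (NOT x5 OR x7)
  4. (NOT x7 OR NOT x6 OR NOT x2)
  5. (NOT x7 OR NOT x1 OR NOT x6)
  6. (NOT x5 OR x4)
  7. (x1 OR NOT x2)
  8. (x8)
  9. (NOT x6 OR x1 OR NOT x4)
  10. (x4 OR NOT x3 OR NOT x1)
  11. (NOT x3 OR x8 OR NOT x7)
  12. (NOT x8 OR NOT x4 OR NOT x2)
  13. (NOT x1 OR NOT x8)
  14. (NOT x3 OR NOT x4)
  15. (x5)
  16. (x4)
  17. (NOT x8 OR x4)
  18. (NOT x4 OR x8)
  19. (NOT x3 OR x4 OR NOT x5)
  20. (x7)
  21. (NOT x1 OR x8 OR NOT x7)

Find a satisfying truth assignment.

x1 = F  x2 = F  x3 = F  x4 = T  x5 = T  x6 = F  x7 = T  x8 = T

Unit propagation: (x8) forces x8 = True.
The clause (NOT x1) is unit: x1 must be False.
The clause (NOT x2) is unit: x2 must be False.
(x5) is a unit clause, so x5 = True.
Unit propagation: (NOT x3) forces x3 = False.
Unit propagation: (x7) forces x7 = True.
The clause (x4) is unit: x4 must be True.
(NOT x6) is a unit clause, so x6 = False.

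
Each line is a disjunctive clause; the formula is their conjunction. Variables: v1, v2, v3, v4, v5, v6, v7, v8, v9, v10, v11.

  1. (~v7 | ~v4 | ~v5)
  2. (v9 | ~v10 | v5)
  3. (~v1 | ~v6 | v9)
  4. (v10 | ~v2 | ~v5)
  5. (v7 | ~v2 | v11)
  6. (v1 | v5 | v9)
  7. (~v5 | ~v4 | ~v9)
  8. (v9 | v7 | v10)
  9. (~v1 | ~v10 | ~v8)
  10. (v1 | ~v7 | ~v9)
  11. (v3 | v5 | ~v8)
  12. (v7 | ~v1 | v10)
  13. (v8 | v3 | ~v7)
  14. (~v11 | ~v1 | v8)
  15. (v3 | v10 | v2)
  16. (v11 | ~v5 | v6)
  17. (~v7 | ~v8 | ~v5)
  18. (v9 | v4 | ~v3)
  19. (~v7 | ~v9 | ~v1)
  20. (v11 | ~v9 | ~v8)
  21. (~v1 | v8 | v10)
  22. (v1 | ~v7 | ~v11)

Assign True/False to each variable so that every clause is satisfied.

v1=F  v2=F  v3=T  v4=T  v5=F  v6=F  v7=F  v8=F  v9=T  v10=F  v11=T

Try v1 = False.
Try v2 = False.
The remaining clauses are satisfied by v3 = True, v4 = True, v5 = False, v6 = False, v7 = False, v8 = False, v9 = True, v10 = False, v11 = True.
Every clause has at least one true literal under this assignment.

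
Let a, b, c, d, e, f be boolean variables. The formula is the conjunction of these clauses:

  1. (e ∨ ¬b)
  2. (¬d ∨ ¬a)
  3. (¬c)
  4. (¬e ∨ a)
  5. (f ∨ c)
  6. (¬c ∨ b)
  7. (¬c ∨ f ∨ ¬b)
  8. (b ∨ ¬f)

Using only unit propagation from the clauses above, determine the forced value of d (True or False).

False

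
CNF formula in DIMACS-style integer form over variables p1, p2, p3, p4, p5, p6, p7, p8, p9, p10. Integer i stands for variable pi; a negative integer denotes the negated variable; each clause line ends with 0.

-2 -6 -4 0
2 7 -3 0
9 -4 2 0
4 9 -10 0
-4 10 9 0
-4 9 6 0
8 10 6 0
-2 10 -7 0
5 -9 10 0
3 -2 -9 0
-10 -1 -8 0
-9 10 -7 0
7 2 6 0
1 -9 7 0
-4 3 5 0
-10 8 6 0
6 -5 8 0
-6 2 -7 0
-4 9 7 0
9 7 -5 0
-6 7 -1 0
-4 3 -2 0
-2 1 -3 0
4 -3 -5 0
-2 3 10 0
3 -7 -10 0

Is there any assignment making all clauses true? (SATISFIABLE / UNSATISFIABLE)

SATISFIABLE

Set p1 = False and propagate.
Branch on p2: take p2 = False.
The remaining clauses are satisfied by p3 = True, p4 = False, p5 = False, p6 = False, p7 = True, p8 = True, p9 = True, p10 = True.
Every clause has at least one true literal under this assignment.
So p1=0, p2=0, p3=1, p4=0, p5=0, p6=0, p7=1, p8=1, p9=1, p10=1 is a satisfying assignment.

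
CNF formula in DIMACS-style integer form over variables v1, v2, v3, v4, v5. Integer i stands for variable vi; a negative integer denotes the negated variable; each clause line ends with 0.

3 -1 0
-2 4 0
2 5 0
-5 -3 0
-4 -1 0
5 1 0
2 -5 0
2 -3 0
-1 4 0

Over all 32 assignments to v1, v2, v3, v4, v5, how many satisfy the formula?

1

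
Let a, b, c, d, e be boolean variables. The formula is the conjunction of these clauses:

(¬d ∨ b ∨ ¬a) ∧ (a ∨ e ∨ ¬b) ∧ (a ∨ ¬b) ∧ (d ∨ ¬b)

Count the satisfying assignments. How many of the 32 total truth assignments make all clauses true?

16

Split on b, then a.
  b=1, a=1: remaining (c,d,e) ∈ {(0,1,0); (0,1,1); (1,1,0); (1,1,1)} — 4.
  b=1, a=0: a clause becomes empty — 0.
  b=0, a=1: remaining (c,d,e) ∈ {(0,0,0); (0,0,1); (1,0,0); (1,0,1)} — 4.
  b=0, a=0: c, d, e free → 2^3 = 8.
Total: 4 + 0 + 4 + 8 = 16.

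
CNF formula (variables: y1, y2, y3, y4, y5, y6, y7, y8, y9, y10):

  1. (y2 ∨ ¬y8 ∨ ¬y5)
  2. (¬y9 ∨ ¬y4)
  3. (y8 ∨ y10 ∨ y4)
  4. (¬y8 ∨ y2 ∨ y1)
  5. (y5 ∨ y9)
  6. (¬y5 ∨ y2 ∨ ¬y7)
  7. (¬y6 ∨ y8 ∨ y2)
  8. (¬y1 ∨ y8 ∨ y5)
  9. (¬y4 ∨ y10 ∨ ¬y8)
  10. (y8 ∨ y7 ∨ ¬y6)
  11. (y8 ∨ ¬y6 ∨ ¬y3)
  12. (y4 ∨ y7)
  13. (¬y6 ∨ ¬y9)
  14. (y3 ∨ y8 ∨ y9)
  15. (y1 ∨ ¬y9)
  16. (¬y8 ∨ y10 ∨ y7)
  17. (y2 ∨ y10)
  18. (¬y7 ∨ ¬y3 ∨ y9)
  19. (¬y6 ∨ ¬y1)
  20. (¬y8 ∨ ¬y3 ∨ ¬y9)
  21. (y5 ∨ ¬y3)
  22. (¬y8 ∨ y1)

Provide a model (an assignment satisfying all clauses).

y1=T, y2=T, y3=F, y4=F, y5=T, y6=F, y7=T, y8=T, y9=T, y10=F

Check each clause:
  1. (y2 ∨ ¬y8 ∨ ¬y5) — y2 is true.
  2. (¬y4 ∨ ¬y9) — ¬y4 is true.
  3. (y10 ∨ y4 ∨ y8) — y8 is true.
  4. (y1 ∨ ¬y8 ∨ y2) — y1 is true.
  5. (y9 ∨ y5) — y9 is true.
  6. (y2 ∨ ¬y5 ∨ ¬y7) — y2 is true.
  7. (¬y6 ∨ y8 ∨ y2) — y8 is true.
  8. (y8 ∨ ¬y1 ∨ y5) — y8 is true.
  9. (y10 ∨ ¬y4 ∨ ¬y8) — ¬y4 is true.
  10. (¬y6 ∨ y8 ∨ y7) — y8 is true.
  11. (¬y6 ∨ ¬y3 ∨ y8) — y8 is true.
  12. (y7 ∨ y4) — y7 is true.
  13. (¬y9 ∨ ¬y6) — ¬y6 is true.
  14. (y8 ∨ y3 ∨ y9) — y8 is true.
  15. (y1 ∨ ¬y9) — y1 is true.
  16. (y7 ∨ ¬y8 ∨ y10) — y7 is true.
  17. (y2 ∨ y10) — y2 is true.
  18. (y9 ∨ ¬y7 ∨ ¬y3) — ¬y3 is true.
  19. (¬y1 ∨ ¬y6) — ¬y6 is true.
  20. (¬y8 ∨ ¬y9 ∨ ¬y3) — ¬y3 is true.
  21. (y5 ∨ ¬y3) — ¬y3 is true.
  22. (y1 ∨ ¬y8) — y1 is true.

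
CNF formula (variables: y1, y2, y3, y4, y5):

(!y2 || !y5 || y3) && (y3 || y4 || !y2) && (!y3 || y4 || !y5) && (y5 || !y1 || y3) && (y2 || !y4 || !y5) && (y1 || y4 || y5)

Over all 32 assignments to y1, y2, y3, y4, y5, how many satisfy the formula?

12

Split on y5, then y3.
  y5=1, y3=1: remaining (y1,y2,y4) ∈ {(0,1,1); (1,1,1)} — 2.
  y5=1, y3=0: remaining (y1,y2,y4) ∈ {(0,0,0); (1,0,0)} — 2.
  y5=0, y3=1: y2 free; 3 ways for (y1,y4) × 2^1 = 6.
  y5=0, y3=0: remaining (y1,y2,y4) ∈ {(0,0,1); (0,1,1)} — 2.
Total: 2 + 2 + 6 + 2 = 12.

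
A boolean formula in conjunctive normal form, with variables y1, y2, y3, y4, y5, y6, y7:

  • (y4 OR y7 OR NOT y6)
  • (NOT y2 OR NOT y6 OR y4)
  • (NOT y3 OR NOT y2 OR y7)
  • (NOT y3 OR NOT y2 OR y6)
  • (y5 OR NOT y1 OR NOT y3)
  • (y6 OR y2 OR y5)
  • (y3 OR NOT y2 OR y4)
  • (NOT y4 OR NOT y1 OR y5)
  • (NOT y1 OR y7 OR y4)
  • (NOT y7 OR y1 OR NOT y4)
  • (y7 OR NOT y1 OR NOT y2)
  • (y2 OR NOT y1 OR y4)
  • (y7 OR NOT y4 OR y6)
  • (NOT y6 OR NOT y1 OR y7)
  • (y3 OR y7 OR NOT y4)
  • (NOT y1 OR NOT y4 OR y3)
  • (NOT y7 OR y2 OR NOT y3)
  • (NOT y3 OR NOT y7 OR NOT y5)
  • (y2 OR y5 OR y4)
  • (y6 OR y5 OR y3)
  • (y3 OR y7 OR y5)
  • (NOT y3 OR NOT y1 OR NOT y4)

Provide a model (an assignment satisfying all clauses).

y1=False, y2=False, y3=True, y4=False, y5=True, y6=False, y7=False

Check each clause:
  1. (NOT y6 OR y4 OR y7) — NOT y6 is true.
  2. (y4 OR NOT y6 OR NOT y2) — NOT y6 is true.
  3. (NOT y3 OR y7 OR NOT y2) — NOT y2 is true.
  4. (NOT y2 OR y6 OR NOT y3) — NOT y2 is true.
  5. (NOT y1 OR NOT y3 OR y5) — y5 is true.
  6. (y6 OR y5 OR y2) — y5 is true.
  7. (NOT y2 OR y3 OR y4) — y3 is true.
  8. (NOT y1 OR NOT y4 OR y5) — NOT y4 is true.
  9. (y7 OR y4 OR NOT y1) — NOT y1 is true.
  10. (y1 OR NOT y4 OR NOT y7) — NOT y4 is true.
  11. (NOT y2 OR NOT y1 OR y7) — NOT y2 is true.
  12. (y4 OR NOT y1 OR y2) — NOT y1 is true.
  13. (y7 OR NOT y4 OR y6) — NOT y4 is true.
  14. (NOT y6 OR NOT y1 OR y7) — NOT y6 is true.
  15. (NOT y4 OR y3 OR y7) — y3 is true.
  16. (NOT y4 OR y3 OR NOT y1) — y3 is true.
  17. (NOT y7 OR y2 OR NOT y3) — NOT y7 is true.
  18. (NOT y3 OR NOT y7 OR NOT y5) — NOT y7 is true.
  19. (y4 OR y2 OR y5) — y5 is true.
  20. (y5 OR y6 OR y3) — y3 is true.
  21. (y5 OR y7 OR y3) — y3 is true.
  22. (NOT y3 OR NOT y1 OR NOT y4) — NOT y4 is true.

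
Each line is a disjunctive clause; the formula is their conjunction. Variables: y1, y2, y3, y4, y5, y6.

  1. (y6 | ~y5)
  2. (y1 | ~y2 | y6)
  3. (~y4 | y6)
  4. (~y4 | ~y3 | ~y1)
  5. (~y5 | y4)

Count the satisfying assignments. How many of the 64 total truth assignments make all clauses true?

Case analysis on y4 and y6:
  y4=1, y6=1: y2, y5 free; 3 ways for (y1,y3) × 2^2 = 12.
  y4=1, y6=0: a clause becomes empty — 0.
  y4=0, y6=1: forces y5=0; y1, y2, y3 free → 2^3 = 8.
  y4=0, y6=0: y3 free; 3 ways for (y1,y2,y5) × 2^1 = 6.
Total: 12 + 0 + 8 + 6 = 26.

26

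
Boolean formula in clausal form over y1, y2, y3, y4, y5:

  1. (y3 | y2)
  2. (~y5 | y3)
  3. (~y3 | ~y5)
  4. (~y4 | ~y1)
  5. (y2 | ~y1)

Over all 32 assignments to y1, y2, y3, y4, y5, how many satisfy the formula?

8

Case analysis on y3 and y1:
  y3=T, y1=T: remaining (y2,y4,y5) ∈ {(T,F,F)} — 1.
  y3=T, y1=F: remaining (y2,y4,y5) ∈ {(F,F,F); (F,T,F); (T,F,F); (T,T,F)} — 4.
  y3=F, y1=T: remaining (y2,y4,y5) ∈ {(T,F,F)} — 1.
  y3=F, y1=F: remaining (y2,y4,y5) ∈ {(T,F,F); (T,T,F)} — 2.
Total: 1 + 4 + 1 + 2 = 8.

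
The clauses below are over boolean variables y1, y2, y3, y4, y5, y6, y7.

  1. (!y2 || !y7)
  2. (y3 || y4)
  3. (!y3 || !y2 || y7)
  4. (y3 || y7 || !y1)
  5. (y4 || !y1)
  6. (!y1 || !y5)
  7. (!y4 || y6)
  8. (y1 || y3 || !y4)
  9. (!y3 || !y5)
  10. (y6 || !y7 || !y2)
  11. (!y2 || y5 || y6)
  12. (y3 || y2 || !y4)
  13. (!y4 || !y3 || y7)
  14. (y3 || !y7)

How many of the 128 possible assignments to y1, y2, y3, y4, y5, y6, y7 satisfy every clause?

Satisfying assignments:
  y1=0 y2=0 y3=1 y4=0 y5=0 y6=0 y7=0
  y1=0 y2=0 y3=1 y4=0 y5=0 y6=0 y7=1
  y1=0 y2=0 y3=1 y4=0 y5=0 y6=1 y7=0
  y1=0 y2=0 y3=1 y4=0 y5=0 y6=1 y7=1
  y1=0 y2=0 y3=1 y4=1 y5=0 y6=1 y7=1
  y1=1 y2=0 y3=1 y4=1 y5=0 y6=1 y7=1
That's 6 in total.

6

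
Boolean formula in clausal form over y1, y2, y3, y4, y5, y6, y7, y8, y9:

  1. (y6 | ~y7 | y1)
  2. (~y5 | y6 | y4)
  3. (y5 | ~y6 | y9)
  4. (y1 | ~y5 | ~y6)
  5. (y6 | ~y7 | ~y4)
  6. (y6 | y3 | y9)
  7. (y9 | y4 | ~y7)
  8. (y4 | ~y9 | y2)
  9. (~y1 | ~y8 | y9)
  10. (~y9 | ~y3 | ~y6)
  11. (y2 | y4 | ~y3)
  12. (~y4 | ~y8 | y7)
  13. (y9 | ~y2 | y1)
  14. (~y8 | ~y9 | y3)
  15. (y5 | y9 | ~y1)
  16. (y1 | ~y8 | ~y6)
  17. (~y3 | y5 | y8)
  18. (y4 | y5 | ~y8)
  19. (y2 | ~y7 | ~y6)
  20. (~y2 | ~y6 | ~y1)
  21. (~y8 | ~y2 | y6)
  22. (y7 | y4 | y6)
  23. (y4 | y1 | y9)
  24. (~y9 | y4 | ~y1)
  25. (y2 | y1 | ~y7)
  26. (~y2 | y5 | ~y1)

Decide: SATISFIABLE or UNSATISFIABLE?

SATISFIABLE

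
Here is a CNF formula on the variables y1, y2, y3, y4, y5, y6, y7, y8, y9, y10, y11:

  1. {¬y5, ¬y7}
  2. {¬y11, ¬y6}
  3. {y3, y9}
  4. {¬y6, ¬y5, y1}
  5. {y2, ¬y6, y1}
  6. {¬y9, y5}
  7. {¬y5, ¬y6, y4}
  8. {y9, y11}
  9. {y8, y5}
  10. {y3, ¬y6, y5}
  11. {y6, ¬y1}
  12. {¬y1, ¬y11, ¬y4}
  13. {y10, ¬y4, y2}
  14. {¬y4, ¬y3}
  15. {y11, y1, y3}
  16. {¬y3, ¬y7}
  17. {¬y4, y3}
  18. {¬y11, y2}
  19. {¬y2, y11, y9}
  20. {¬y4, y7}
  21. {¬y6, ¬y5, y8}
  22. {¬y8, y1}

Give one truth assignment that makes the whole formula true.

y1=False  y2=True  y3=True  y4=False  y5=True  y6=False  y7=False  y8=False  y9=True  y10=False  y11=False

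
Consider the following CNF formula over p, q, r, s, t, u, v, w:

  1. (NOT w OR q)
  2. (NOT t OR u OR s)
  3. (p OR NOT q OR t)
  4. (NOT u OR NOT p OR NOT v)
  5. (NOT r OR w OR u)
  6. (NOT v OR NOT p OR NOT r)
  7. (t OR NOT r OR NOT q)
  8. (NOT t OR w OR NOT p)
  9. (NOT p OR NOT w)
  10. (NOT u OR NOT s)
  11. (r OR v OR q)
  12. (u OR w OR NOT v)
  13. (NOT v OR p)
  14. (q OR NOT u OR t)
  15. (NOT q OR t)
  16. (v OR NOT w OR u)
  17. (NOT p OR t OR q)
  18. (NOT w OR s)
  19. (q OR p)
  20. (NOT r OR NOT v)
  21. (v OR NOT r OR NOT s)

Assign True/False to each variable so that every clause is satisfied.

p = False, q = True, r = False, s = False, t = True, u = True, v = False, w = False

Check each clause:
  1. (NOT w OR q) — NOT w is true.
  2. (NOT t OR s OR u) — u is true.
  3. (p OR t OR NOT q) — t is true.
  4. (NOT u OR NOT v OR NOT p) — NOT v is true.
  5. (NOT r OR u OR w) — NOT r is true.
  6. (NOT p OR NOT v OR NOT r) — NOT v is true.
  7. (NOT r OR t OR NOT q) — t is true.
  8. (NOT p OR NOT t OR w) — NOT p is true.
  9. (NOT w OR NOT p) — NOT w is true.
  10. (NOT s OR NOT u) — NOT s is true.
  11. (v OR q OR r) — q is true.
  12. (NOT v OR u OR w) — NOT v is true.
  13. (p OR NOT v) — NOT v is true.
  14. (NOT u OR q OR t) — q is true.
  15. (NOT q OR t) — t is true.
  16. (NOT w OR v OR u) — NOT w is true.
  17. (NOT p OR t OR q) — q is true.
  18. (NOT w OR s) — NOT w is true.
  19. (q OR p) — q is true.
  20. (NOT v OR NOT r) — NOT v is true.
  21. (v OR NOT r OR NOT s) — NOT s is true.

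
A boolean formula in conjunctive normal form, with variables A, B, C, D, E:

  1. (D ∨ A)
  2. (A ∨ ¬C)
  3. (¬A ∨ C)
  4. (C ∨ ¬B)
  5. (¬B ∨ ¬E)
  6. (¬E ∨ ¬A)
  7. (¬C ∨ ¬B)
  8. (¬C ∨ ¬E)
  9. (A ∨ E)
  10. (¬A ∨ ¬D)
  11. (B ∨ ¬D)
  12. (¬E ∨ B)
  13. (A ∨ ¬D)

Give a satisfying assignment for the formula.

A=T, B=F, C=T, D=F, E=F

Check each clause:
  1. (D ∨ A) — A is true.
  2. (A ∨ ¬C) — A is true.
  3. (¬A ∨ C) — C is true.
  4. (¬B ∨ C) — C is true.
  5. (¬B ∨ ¬E) — ¬E is true.
  6. (¬E ∨ ¬A) — ¬E is true.
  7. (¬B ∨ ¬C) — ¬B is true.
  8. (¬C ∨ ¬E) — ¬E is true.
  9. (E ∨ A) — A is true.
  10. (¬A ∨ ¬D) — ¬D is true.
  11. (B ∨ ¬D) — ¬D is true.
  12. (¬E ∨ B) — ¬E is true.
  13. (¬D ∨ A) — A is true.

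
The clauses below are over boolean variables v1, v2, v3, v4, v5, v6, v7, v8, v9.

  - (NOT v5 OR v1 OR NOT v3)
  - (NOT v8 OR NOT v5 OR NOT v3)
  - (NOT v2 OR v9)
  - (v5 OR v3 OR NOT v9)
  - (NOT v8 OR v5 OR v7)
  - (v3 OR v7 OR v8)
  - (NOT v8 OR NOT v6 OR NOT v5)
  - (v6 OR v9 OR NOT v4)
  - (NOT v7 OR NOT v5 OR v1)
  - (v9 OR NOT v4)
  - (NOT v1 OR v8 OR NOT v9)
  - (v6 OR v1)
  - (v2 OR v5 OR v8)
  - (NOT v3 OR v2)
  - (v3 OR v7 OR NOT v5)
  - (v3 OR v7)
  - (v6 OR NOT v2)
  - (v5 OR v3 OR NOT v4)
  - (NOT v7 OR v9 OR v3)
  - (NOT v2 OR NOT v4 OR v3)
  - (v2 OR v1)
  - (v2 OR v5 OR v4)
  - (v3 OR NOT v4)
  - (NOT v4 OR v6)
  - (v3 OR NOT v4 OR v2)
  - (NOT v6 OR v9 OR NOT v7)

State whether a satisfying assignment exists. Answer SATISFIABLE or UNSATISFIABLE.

SATISFIABLE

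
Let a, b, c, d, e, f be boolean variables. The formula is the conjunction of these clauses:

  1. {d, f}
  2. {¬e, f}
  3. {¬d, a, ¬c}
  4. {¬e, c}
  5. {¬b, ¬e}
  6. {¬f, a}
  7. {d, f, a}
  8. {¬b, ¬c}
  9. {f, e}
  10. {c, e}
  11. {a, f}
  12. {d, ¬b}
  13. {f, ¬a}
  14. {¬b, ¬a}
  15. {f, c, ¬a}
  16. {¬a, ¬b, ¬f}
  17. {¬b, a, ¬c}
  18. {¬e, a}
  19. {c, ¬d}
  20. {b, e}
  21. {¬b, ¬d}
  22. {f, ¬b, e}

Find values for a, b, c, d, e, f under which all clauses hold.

a=1, b=0, c=1, d=1, e=1, f=1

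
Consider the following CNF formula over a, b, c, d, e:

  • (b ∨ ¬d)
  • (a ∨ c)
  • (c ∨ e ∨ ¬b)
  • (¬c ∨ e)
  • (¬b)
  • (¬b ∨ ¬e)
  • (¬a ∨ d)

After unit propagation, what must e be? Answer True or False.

(¬b) is a unit clause: b = False.
In (b ∨ ¬d), b is now false; ¬d must hold, so d = False.
From (¬a ∨ d) and d = False: a = False.
(a ∨ c) with a = False leaves only c, so c = True.
(e ∨ ¬c): since c = True, the clause reduces to (e). e = True.

True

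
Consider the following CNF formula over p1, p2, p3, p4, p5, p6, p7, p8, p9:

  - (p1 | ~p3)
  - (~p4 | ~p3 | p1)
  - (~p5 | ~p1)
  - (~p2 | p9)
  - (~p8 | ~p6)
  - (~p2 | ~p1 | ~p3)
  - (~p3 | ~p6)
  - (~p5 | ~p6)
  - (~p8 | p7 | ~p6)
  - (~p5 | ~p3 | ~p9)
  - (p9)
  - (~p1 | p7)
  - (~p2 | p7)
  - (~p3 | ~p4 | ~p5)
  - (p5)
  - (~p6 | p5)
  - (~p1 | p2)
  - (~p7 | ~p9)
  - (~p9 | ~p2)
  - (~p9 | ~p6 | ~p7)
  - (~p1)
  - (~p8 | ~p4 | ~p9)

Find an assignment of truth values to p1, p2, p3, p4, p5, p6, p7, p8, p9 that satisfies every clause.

(p9) is a unit clause, so p9 = True.
Unit propagation: (p5) forces p5 = True.
The clause (~p1) is unit: p1 must be False.
The clause (~p3) is unit: p3 must be False.
Unit propagation: (~p6) forces p6 = False.
Unit propagation: (~p7) forces p7 = False.
(~p2) is a unit clause, so p2 = False.
p4 occurs only negated in the remaining clauses — set p4 = False.
p8 occurs only negated in the remaining clauses — set p8 = False.
Check each clause:
  1. (~p3 | p1) — ~p3 is true.
  2. (p1 | ~p3 | ~p4) — ~p4 is true.
  3. (~p5 | ~p1) — ~p1 is true.
  4. (~p2 | p9) — p9 is true.
  5. (~p6 | ~p8) — ~p8 is true.
  6. (~p3 | ~p1 | ~p2) — ~p3 is true.
  7. (~p6 | ~p3) — ~p6 is true.
  8. (~p6 | ~p5) — ~p6 is true.
  9. (~p6 | p7 | ~p8) — ~p8 is true.
  10. (~p9 | ~p5 | ~p3) — ~p3 is true.
  11. (p9) — p9 is true.
  12. (p7 | ~p1) — ~p1 is true.
  13. (p7 | ~p2) — ~p2 is true.
  14. (~p4 | ~p3 | ~p5) — ~p4 is true.
  15. (p5) — p5 is true.
  16. (~p6 | p5) — ~p6 is true.
  17. (~p1 | p2) — ~p1 is true.
  18. (~p7 | ~p9) — ~p7 is true.
  19. (~p9 | ~p2) — ~p2 is true.
  20. (~p7 | ~p6 | ~p9) — ~p7 is true.
  21. (~p1) — ~p1 is true.
  22. (~p9 | ~p8 | ~p4) — ~p8 is true.

p1=F, p2=F, p3=F, p4=F, p5=T, p6=F, p7=F, p8=F, p9=T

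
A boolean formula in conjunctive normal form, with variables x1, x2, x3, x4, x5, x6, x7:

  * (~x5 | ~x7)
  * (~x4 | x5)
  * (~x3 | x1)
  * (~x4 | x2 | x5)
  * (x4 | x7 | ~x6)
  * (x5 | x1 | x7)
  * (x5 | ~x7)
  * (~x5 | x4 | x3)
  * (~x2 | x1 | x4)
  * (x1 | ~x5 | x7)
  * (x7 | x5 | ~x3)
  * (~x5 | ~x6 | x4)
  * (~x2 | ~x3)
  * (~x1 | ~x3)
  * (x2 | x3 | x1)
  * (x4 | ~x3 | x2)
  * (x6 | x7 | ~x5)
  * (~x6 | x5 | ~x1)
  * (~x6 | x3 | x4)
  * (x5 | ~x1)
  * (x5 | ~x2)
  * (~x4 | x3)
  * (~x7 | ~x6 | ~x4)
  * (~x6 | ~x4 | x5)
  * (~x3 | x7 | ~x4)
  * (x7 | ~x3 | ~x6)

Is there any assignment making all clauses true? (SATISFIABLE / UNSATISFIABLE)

UNSATISFIABLE

x5 = True:
  propagation gives x7=False, x1=True, x3=False, x4=True; an empty clause results — contradiction.
x5 = False:
  propagation gives x4=False, x7=False, x6=False, x1=True; an empty clause results — contradiction.
Every branch closes, so no satisfying assignment exists.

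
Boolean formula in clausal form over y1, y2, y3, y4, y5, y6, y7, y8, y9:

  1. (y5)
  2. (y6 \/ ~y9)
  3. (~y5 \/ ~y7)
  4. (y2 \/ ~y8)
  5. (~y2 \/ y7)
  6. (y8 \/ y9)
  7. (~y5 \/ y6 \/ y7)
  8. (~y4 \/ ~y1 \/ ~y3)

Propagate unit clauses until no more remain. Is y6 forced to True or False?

(y5) is a unit clause: y5 = True.
(~y7 \/ ~y5): since y5 = True, the clause reduces to (~y7). y7 = False.
(y7 \/ ~y2) with y7 = False leaves only ~y2, so y2 = False.
(~y8 \/ y2) with y2 = False leaves only ~y8, so y8 = False.
(y8 \/ y9): since y8 = False, the clause reduces to (y9). y9 = True.
(~y9 \/ y6): since y9 = True, the clause reduces to (y6). y6 = True.

True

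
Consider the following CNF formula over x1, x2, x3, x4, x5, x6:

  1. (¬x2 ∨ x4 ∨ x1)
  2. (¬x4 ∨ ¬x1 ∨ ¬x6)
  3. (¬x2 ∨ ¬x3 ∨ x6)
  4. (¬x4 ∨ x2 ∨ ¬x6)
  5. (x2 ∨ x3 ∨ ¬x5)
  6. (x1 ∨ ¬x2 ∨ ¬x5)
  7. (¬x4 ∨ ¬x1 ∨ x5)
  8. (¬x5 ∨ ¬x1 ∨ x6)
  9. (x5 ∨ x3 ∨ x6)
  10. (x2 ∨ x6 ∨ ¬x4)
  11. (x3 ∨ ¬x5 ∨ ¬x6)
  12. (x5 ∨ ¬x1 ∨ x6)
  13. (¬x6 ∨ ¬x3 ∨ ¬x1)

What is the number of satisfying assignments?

Split on x6, then x1.
  x6=1, x1=1: remaining (x2,x3,x4,x5) ∈ {(0,0,0,0); (1,0,0,0)} — 2.
  x6=1, x1=0: 5 of the 16 assignments to (x2,x3,x4,x5) work.
  x6=0, x1=1: a clause becomes empty — 0.
  x6=0, x1=0: remaining (x2,x3,x4,x5) ∈ {(0,1,0,0); (0,1,0,1)} — 2.
Total: 2 + 5 + 0 + 2 = 9.

9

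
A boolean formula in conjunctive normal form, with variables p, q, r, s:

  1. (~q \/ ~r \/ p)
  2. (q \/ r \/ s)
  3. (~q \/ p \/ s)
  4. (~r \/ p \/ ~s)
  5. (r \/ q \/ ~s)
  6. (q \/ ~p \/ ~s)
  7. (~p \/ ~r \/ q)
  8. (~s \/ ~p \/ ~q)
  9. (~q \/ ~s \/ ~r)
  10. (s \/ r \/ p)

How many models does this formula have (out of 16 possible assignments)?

4

Satisfying assignments:
  p=0 q=0 r=1 s=0
  p=0 q=1 r=0 s=1
  p=1 q=1 r=0 s=0
  p=1 q=1 r=1 s=0
Count: 4.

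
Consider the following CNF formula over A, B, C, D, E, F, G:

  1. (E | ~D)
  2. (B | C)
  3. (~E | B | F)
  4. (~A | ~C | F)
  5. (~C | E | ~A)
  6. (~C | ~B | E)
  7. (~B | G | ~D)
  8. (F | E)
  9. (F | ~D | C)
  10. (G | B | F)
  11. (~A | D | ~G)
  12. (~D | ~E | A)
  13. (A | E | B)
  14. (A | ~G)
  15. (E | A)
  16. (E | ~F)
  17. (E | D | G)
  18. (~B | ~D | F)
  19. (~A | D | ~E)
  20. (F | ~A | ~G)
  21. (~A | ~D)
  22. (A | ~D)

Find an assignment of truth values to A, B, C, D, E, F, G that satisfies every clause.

A=F, B=T, C=T, D=F, E=T, F=F, G=F

Check each clause:
  1. (E | ~D) — ~D is true.
  2. (C | B) — B is true.
  3. (~E | F | B) — B is true.
  4. (~C | ~A | F) — ~A is true.
  5. (E | ~C | ~A) — E is true.
  6. (~C | ~B | E) — E is true.
  7. (G | ~B | ~D) — ~D is true.
  8. (F | E) — E is true.
  9. (F | ~D | C) — C is true.
  10. (G | B | F) — B is true.
  11. (~G | ~A | D) — ~G is true.
  12. (A | ~E | ~D) — ~D is true.
  13. (E | B | A) — B is true.
  14. (~G | A) — ~G is true.
  15. (A | E) — E is true.
  16. (~F | E) — ~F is true.
  17. (D | G | E) — E is true.
  18. (~D | ~B | F) — ~D is true.
  19. (D | ~A | ~E) — ~A is true.
  20. (~G | ~A | F) — ~G is true.
  21. (~D | ~A) — ~D is true.
  22. (A | ~D) — ~D is true.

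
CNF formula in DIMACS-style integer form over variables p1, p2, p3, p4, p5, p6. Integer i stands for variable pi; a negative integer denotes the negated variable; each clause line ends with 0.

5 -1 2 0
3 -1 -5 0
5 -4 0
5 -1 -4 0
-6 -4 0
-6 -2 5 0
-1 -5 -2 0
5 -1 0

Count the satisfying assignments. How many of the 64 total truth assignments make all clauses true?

Split on p5, then p1.
  p5=T, p1=T: remaining (p2,p3,p4,p6) ∈ {(F,T,F,F); (F,T,F,T); (F,T,T,F)} — 3.
  p5=T, p1=F: p2, p3 free; 3 ways for (p4,p6) × 2^2 = 12.
  p5=F, p1=T: a clause becomes empty — 0.
  p5=F, p1=F: p3 free; 3 ways for (p2,p4,p6) × 2^1 = 6.
Total: 3 + 12 + 0 + 6 = 21.

21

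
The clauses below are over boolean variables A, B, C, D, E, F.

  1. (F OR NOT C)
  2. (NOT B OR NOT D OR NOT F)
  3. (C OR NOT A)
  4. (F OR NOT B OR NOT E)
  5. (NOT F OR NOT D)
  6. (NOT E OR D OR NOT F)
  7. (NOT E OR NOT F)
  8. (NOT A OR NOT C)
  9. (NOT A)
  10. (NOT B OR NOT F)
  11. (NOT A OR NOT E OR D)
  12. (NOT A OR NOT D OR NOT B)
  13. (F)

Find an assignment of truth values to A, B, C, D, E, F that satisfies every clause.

A=F, B=F, C=T, D=F, E=F, F=T

(NOT A) is a unit clause, so A = False.
Unit propagation: (F) forces F = True.
Unit propagation: (NOT D) forces D = False.
(NOT E) is a unit clause, so E = False.
Unit propagation: (NOT B) forces B = False.
C is now unconstrained; take C = True.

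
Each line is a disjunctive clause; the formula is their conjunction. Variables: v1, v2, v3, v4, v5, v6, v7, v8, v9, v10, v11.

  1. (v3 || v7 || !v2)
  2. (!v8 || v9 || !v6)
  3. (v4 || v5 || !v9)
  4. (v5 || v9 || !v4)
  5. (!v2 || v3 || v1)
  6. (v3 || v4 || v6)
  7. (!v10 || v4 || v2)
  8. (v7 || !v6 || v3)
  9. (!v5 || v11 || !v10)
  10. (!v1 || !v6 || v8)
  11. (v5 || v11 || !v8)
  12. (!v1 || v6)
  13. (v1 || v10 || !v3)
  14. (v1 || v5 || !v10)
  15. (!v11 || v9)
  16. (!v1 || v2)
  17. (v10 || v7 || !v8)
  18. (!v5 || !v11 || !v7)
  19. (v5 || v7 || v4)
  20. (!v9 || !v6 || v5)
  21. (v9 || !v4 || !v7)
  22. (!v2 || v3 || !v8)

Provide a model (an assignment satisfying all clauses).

Branch on v1: take v1 = False.
The remaining clauses are satisfied by v2 = False, v3 = False, v4 = True, v5 = False, v6 = False, v7 = True, v8 = False, v9 = True, v10 = False, v11 = False.
Every clause has at least one true literal under this assignment.

v1=False, v2=False, v3=False, v4=True, v5=False, v6=False, v7=True, v8=False, v9=True, v10=False, v11=False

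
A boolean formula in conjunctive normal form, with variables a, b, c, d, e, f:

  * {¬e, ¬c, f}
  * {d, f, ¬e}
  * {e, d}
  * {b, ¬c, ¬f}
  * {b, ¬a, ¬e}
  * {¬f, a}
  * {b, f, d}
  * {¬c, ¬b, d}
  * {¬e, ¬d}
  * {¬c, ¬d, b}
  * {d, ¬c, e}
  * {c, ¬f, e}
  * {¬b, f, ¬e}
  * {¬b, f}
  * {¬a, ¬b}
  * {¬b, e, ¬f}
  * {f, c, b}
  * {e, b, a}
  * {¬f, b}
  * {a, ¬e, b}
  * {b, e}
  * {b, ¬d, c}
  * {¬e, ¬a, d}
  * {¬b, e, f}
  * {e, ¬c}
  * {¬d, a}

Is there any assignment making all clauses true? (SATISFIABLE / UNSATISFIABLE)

b = True:
  propagation gives f=True, a=True; an empty clause results — contradiction.
b = False:
  propagation gives f=False, d=True, e=False; an empty clause results — contradiction.
Every branch closes, so no satisfying assignment exists.

UNSATISFIABLE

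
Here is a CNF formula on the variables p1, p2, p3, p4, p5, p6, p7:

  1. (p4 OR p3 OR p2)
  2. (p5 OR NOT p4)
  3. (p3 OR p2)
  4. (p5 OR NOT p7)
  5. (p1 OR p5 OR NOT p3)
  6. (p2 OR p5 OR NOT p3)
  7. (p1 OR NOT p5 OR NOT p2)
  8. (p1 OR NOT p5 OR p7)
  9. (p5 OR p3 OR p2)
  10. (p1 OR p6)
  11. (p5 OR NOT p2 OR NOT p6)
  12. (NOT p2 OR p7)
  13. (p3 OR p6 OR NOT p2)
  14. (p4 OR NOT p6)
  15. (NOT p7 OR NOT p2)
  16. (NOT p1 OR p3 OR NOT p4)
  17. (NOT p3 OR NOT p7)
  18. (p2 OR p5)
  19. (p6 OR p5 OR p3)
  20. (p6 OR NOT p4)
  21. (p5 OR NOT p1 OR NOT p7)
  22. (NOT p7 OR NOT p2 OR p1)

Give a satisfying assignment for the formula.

p1=True, p2=False, p3=True, p4=True, p5=True, p6=True, p7=False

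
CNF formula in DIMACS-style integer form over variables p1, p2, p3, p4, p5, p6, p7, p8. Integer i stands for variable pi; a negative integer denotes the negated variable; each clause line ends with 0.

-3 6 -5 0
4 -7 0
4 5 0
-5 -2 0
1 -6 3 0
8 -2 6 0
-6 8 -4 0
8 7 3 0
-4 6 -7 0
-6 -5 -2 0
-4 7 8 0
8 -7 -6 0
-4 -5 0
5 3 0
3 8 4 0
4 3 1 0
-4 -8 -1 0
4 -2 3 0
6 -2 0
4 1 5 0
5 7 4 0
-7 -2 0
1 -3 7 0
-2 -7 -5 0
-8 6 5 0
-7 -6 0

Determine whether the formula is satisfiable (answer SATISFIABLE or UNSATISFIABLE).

Pure literal: p2 appears only negated; assign p2 = False.
Branch on p1: take p1 = True.
For the remaining variables, p3 = False, p4 = False, p5 = True, p6 = False, p7 = False, p8 = True works.
Every clause has at least one true literal under this assignment.
So p1=1, p2=0, p3=0, p4=0, p5=1, p6=0, p7=0, p8=1 is a satisfying assignment.

SATISFIABLE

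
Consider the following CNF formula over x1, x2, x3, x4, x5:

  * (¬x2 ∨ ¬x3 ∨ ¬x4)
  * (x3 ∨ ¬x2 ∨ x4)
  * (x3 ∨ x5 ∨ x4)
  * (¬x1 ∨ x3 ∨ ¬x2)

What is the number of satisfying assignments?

20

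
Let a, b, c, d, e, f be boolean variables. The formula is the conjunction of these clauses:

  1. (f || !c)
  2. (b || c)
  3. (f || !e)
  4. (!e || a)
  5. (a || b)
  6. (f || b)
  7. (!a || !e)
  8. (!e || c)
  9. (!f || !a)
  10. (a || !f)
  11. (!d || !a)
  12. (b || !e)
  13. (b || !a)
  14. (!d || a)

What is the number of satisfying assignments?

2

Satisfying assignments:
  a=0 b=1 c=0 d=0 e=0 f=0
  a=1 b=1 c=0 d=0 e=0 f=0
Count: 2.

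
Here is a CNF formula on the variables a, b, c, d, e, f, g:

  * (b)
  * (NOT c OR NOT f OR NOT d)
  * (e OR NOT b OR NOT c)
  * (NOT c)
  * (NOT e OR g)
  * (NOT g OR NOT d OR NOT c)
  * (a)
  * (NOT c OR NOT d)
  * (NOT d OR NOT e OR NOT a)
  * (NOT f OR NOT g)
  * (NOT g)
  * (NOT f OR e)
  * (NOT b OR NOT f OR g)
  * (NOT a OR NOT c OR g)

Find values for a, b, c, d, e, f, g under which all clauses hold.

a=True, b=True, c=False, d=True, e=False, f=False, g=False

Check each clause:
  1. (b) — b is true.
  2. (NOT d OR NOT f OR NOT c) — NOT f is true.
  3. (NOT c OR e OR NOT b) — NOT c is true.
  4. (NOT c) — NOT c is true.
  5. (NOT e OR g) — NOT e is true.
  6. (NOT g OR NOT d OR NOT c) — NOT g is true.
  7. (a) — a is true.
  8. (NOT c OR NOT d) — NOT c is true.
  9. (NOT e OR NOT d OR NOT a) — NOT e is true.
  10. (NOT f OR NOT g) — NOT g is true.
  11. (NOT g) — NOT g is true.
  12. (e OR NOT f) — NOT f is true.
  13. (NOT f OR NOT b OR g) — NOT f is true.
  14. (NOT c OR NOT a OR g) — NOT c is true.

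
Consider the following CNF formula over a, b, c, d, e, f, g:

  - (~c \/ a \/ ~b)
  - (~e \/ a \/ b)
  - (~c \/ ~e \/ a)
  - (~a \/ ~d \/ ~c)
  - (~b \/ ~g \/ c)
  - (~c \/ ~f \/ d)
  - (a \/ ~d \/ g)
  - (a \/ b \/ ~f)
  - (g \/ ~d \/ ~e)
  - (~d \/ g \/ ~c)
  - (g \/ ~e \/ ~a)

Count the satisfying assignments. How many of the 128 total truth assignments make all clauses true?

32

Split on a, then c.
  a=T, c=T: b free; 3 ways for (d,e,f,g) × 2^1 = 6.
  a=T, c=F: d, f free; 4 ways for (b,e,g) × 2^2 = 16.
  a=F, c=T: remaining (b,d,e,f,g) ∈ {(F,F,F,F,F); (F,F,F,F,T); (F,T,F,F,T)} — 3.
  a=F, c=F: 7 of the 32 assignments to (b,d,e,f,g) work.
Total: 6 + 16 + 3 + 7 = 32.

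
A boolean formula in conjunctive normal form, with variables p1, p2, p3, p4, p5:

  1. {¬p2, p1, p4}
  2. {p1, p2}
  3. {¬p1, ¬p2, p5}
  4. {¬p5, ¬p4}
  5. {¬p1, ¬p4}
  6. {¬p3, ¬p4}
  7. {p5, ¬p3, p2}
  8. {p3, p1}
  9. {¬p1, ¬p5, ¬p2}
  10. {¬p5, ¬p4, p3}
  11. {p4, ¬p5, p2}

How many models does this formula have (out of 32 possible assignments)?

1

The models are:
  p1=1 p2=0 p3=0 p4=0 p5=0
Count: 1.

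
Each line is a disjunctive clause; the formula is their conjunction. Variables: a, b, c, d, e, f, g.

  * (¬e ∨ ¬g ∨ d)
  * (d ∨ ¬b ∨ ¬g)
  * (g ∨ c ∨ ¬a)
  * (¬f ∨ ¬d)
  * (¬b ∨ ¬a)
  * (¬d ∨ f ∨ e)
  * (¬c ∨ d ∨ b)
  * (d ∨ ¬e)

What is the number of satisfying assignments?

Case analysis on d and b:
  d=T, b=T: remaining (a,c,e,f,g) ∈ {(F,F,T,F,F); (F,F,T,F,T); (F,T,T,F,F); (F,T,T,F,T)} — 4.
  d=T, b=F: 7 of the 32 assignments to (a,c,e,f,g) work.
  d=F, b=T: remaining (a,c,e,f,g) ∈ {(F,F,F,F,F); (F,F,F,T,F); (F,T,F,F,F); (F,T,F,T,F)} — 4.
  d=F, b=F: f free; 3 ways for (a,c,e,g) × 2^1 = 6.
Total: 4 + 7 + 4 + 6 = 21.

21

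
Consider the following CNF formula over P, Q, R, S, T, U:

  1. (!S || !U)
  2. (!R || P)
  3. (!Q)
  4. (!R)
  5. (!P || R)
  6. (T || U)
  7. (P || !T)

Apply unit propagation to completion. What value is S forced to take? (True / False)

False

Unit clause (!Q) sets Q = False.
(!R) is a unit clause: R = False.
(R || !P) with R = False leaves only !P, so P = False.
In (P || !T), P is now false; !T must hold, so T = False.
From (T || U) and T = False: U = True.
(!U || !S) with U = True leaves only !S, so S = False.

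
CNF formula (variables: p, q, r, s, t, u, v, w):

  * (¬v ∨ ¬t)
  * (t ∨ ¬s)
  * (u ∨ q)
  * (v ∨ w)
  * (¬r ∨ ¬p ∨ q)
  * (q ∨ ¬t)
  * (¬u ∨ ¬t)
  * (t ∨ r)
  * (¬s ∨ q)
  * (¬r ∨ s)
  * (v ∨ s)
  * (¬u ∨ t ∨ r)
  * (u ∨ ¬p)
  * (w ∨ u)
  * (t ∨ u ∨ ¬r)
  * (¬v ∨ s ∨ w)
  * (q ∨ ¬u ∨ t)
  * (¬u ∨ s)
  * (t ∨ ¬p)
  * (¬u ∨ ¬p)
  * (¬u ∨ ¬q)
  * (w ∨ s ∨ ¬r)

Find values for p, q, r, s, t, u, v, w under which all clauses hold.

Pure literal: p appears only negated; assign p = False.
Pure literal: w appears only positively; assign w = True.
Set q = True and propagate.
  then u is forced to False.
Branch on r: take r = True.
  then s is forced to True.
  then t is forced to True.
  then v is forced to False.

p = False, q = True, r = True, s = True, t = True, u = False, v = False, w = True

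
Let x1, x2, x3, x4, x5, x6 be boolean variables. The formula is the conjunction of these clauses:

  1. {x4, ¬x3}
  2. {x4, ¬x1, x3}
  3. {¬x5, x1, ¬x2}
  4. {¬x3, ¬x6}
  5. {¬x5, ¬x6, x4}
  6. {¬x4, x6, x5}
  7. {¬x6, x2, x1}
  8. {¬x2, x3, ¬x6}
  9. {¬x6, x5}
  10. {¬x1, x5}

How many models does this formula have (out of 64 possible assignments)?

10

Case analysis on x6 and x5:
  x6=T, x5=T: remaining (x1,x2,x3,x4) ∈ {(T,F,F,T)} — 1.
  x6=T, x5=F: a clause becomes empty — 0.
  x6=F, x5=T: 7 of the 16 assignments to (x1,x2,x3,x4) work.
  x6=F, x5=F: remaining (x1,x2,x3,x4) ∈ {(F,F,F,F); (F,T,F,F)} — 2.
Total: 1 + 0 + 7 + 2 = 10.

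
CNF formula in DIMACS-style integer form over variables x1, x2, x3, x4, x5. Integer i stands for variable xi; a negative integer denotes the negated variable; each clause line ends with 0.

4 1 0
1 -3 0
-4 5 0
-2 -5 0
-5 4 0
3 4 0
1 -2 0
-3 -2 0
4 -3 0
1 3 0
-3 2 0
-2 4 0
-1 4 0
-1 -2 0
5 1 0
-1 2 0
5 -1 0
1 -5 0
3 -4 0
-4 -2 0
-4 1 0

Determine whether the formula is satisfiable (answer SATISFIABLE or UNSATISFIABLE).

x1 = True:
  propagation gives x4=True, x5=True, x2=False; an empty clause results — contradiction.
x1 = False:
  propagation gives x4=True; an empty clause results — contradiction.
Every branch closes, so no satisfying assignment exists.

UNSATISFIABLE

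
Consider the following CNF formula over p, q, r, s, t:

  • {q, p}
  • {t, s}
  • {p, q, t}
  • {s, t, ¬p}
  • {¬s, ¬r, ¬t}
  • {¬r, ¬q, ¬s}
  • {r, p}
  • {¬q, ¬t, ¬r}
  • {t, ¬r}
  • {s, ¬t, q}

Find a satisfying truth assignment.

p=T, q=T, r=F, s=F, t=T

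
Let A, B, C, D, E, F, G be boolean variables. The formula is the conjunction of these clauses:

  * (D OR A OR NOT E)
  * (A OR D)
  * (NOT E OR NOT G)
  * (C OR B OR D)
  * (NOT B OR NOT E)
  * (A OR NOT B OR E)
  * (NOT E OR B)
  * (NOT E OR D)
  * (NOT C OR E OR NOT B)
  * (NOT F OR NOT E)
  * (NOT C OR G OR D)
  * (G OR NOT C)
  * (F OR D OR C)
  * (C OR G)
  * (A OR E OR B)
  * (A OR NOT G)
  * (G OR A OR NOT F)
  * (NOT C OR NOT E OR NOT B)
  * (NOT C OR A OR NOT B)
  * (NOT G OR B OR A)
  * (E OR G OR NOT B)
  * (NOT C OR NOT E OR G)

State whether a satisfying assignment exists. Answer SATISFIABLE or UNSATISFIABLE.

SATISFIABLE

A occurs only positively in the remaining clauses — set A = True.
D occurs only positively in the remaining clauses — set D = True.
Set B = True and propagate.
  then E is forced to False.
  then C is forced to False.
  then G is forced to True.
F is now unconstrained; take F = False.
So A=1, B=1, C=0, D=1, E=0, F=0, G=1 is a satisfying assignment.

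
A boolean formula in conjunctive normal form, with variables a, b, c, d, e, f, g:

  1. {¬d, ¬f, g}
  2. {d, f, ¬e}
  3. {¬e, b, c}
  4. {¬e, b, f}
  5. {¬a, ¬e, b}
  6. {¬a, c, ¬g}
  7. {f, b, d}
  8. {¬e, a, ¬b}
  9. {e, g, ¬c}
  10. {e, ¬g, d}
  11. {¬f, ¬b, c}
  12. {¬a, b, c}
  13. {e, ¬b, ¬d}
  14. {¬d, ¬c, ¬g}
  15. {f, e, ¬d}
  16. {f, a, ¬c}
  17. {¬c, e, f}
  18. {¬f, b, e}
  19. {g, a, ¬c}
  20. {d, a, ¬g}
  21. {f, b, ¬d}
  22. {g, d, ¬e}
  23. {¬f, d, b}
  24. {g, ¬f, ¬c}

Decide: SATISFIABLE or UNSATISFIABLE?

Branch on a: take a = True.
For the remaining variables, b = True, c = False, d = False, e = False, f = False, g = False works.
So a=True, b=True, c=False, d=False, e=False, f=False, g=False is a satisfying assignment.

SATISFIABLE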